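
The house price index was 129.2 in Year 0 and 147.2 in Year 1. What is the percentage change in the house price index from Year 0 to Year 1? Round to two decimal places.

13.93%

Change = (147.2 − 129.2) / 129.2 × 100
       = 18.0 / 129.2 × 100 = 13.9319%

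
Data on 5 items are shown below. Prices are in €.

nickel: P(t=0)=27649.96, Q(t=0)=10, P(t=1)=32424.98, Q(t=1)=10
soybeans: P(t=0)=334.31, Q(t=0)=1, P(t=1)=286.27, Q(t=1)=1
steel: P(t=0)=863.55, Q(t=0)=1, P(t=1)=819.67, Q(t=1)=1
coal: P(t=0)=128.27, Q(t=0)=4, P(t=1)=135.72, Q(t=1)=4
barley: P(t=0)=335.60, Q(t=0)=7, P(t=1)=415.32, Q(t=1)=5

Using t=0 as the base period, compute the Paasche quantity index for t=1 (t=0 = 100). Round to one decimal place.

Paasche quantity index uses current-period prices as weights.
ΣP(t=1)·Q(t=1) = 32424.98×10 + 286.27×1 + 819.67×1 + 135.72×4 + 415.32×5 = 324249.8 + 286.27 + 819.67 + 542.88 + 2076.6 = 327975.22
ΣP(t=1)·Q(t=0) = 32424.98×10 + 286.27×1 + 819.67×1 + 135.72×4 + 415.32×7 = 324249.8 + 286.27 + 819.67 + 542.88 + 2907.24 = 328805.86
Index = 327975.22 / 328805.86 × 100 = 99.7474

99.7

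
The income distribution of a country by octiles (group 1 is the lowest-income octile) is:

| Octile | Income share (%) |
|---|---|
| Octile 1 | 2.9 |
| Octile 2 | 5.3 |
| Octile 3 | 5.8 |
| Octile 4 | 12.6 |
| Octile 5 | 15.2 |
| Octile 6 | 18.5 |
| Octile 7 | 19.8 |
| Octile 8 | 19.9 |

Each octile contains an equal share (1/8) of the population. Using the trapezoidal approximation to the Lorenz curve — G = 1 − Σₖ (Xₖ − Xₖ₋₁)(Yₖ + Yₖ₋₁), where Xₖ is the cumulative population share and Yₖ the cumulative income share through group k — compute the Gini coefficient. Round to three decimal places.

0.290

Cumulative income shares Yₖ: 0.0290, 0.0820, 0.1400, 0.2660, 0.4180, 0.6030, 0.8010, 1.0000
Σ (Xₖ−Xₖ₋₁)(Yₖ+Yₖ₋₁) = (1/8)(0.0290+0.0000) + (1/8)(0.0820+0.0290) + (1/8)(0.1400+0.0820) + (1/8)(0.2660+0.1400) + (1/8)(0.4180+0.2660) + (1/8)(0.6030+0.4180) + (1/8)(0.8010+0.6030) + (1/8)(1.0000+0.8010)
  = 0.0036 + 0.0139 + 0.0277 + 0.0508 + 0.0855 + 0.1276 + 0.1755 + 0.2251 = 0.7097
G = 1 − 0.7097 = 0.2903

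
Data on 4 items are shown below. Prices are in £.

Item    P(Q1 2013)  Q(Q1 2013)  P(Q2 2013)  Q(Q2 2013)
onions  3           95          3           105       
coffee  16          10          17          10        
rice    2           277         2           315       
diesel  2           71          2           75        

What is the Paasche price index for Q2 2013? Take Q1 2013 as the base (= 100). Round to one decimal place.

Paasche price index uses current-period quantities as weights.
ΣP(Q2 2013)·Q(Q2 2013) = 3×105 + 17×10 + 2×315 + 2×75 = 315 + 170 + 630 + 150 = 1265
ΣP(Q1 2013)·Q(Q2 2013) = 3×105 + 16×10 + 2×315 + 2×75 = 315 + 160 + 630 + 150 = 1255
Index = 1265 / 1255 × 100 = 100.7968

100.8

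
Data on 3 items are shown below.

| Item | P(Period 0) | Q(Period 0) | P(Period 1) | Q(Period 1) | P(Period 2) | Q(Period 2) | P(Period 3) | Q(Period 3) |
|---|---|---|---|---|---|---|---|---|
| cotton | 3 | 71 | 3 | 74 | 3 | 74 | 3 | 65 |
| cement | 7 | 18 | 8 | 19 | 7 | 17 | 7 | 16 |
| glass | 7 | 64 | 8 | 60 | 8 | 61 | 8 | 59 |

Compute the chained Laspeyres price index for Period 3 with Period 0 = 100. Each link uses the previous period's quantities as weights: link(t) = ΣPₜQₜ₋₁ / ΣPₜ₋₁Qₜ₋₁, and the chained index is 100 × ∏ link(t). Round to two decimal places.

107.96

Link Period 0→Period 1:
ΣP(Period 1)Q(Period 0) = 3×71 + 8×18 + 8×64 = 213 + 144 + 512 = 869
ΣP(Period 0)Q(Period 0) = 3×71 + 7×18 + 7×64 = 213 + 126 + 448 = 787
link = 869/787 = 1.104193
Link Period 1→Period 2:
ΣP(Period 2)Q(Period 1) = 3×74 + 7×19 + 8×60 = 222 + 133 + 480 = 835
ΣP(Period 1)Q(Period 1) = 3×74 + 8×19 + 8×60 = 222 + 152 + 480 = 854
link = 835/854 = 0.977752
Link Period 2→Period 3:
ΣP(Period 3)Q(Period 2) = 3×74 + 7×17 + 8×61 = 222 + 119 + 488 = 829
ΣP(Period 2)Q(Period 2) = 3×74 + 7×17 + 8×61 = 222 + 119 + 488 = 829
link = 829/829 = 1.000000
Chained index = 100 × 1.104193 × 0.977752 × 1.000000 = 107.9627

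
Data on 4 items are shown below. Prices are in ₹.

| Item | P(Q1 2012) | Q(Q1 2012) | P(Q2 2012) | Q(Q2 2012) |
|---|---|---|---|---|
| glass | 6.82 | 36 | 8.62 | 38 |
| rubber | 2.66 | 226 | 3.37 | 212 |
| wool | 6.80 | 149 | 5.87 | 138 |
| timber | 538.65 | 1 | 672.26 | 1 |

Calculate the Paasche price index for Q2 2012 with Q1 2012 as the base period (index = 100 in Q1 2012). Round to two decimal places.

Paasche price index uses current-period quantities as weights.
ΣP(Q2 2012)·Q(Q2 2012) = 8.62×38 + 3.37×212 + 5.87×138 + 672.26×1 = 327.56 + 714.44 + 810.06 + 672.26 = 2524.32
ΣP(Q1 2012)·Q(Q2 2012) = 6.82×38 + 2.66×212 + 6.80×138 + 538.65×1 = 259.16 + 563.92 + 938.4 + 538.65 = 2300.13
Index = 2524.32 / 2300.13 × 100 = 109.7468

109.75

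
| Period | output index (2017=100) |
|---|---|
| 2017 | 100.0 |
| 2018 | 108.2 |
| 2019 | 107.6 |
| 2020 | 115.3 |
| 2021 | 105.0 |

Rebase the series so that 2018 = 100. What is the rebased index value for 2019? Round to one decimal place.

Rebased(2019) = 107.6 / 108.2 × 100 = 99.4455

99.4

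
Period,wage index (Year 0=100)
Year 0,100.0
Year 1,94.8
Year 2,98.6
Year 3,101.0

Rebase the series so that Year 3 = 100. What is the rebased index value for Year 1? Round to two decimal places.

Rebased(Year 1) = 94.8 / 101.0 × 100 = 93.8614

93.86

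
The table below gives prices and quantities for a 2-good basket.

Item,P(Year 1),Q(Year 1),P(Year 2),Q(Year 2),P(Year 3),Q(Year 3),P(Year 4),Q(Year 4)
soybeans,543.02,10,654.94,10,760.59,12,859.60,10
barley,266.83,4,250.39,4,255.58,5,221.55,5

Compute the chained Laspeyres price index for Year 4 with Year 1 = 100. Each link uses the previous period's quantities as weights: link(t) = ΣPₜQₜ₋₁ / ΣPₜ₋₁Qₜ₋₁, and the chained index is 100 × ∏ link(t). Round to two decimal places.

Link Year 1→Year 2:
ΣP(Year 2)Q(Year 1) = 654.94×10 + 250.39×4 = 6549.4 + 1001.56 = 7550.96
ΣP(Year 1)Q(Year 1) = 543.02×10 + 266.83×4 = 5430.2 + 1067.32 = 6497.52
link = 7550.96/6497.52 = 1.162130
Link Year 2→Year 3:
ΣP(Year 3)Q(Year 2) = 760.59×10 + 255.58×4 = 7605.9 + 1022.32 = 8628.22
ΣP(Year 2)Q(Year 2) = 654.94×10 + 250.39×4 = 6549.4 + 1001.56 = 7550.96
link = 8628.22/7550.96 = 1.142665
Link Year 3→Year 4:
ΣP(Year 4)Q(Year 3) = 859.60×12 + 221.55×5 = 10315.2 + 1107.75 = 11422.95
ΣP(Year 3)Q(Year 3) = 760.59×12 + 255.58×5 = 9127.08 + 1277.9 = 10404.98
link = 11422.95/10404.98 = 1.097835
Chained index = 100 × 1.162130 × 1.142665 × 1.097835 = 145.7843

145.78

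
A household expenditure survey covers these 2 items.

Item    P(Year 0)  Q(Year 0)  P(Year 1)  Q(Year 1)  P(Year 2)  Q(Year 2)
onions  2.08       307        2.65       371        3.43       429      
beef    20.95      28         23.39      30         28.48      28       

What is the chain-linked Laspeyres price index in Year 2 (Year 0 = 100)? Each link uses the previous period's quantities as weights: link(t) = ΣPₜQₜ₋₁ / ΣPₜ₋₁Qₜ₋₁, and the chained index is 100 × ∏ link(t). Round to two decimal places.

Link Year 0→Year 1:
ΣP(Year 1)Q(Year 0) = 2.65×307 + 23.39×28 = 813.55 + 654.92 = 1468.47
ΣP(Year 0)Q(Year 0) = 2.08×307 + 20.95×28 = 638.56 + 586.6 = 1225.16
link = 1468.47/1225.16 = 1.198594
Link Year 1→Year 2:
ΣP(Year 2)Q(Year 1) = 3.43×371 + 28.48×30 = 1272.53 + 854.4 = 2126.93
ΣP(Year 1)Q(Year 1) = 2.65×371 + 23.39×30 = 983.15 + 701.7 = 1684.85
link = 2126.93/1684.85 = 1.262385
Chained index = 100 × 1.198594 × 1.262385 = 151.3088

151.31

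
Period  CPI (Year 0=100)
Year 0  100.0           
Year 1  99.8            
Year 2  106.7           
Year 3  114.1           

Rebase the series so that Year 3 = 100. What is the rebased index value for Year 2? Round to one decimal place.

Rebased(Year 2) = 106.7 / 114.1 × 100 = 93.5145

93.5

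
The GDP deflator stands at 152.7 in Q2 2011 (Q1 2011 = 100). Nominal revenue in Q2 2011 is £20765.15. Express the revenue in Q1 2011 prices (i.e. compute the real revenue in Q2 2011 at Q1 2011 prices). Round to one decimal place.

13598.7

Real = Nominal ÷ (Index/100) = 20765.15 ÷ (152.7/100)
     = 20765.15 ÷ 1.527 = 13598.6575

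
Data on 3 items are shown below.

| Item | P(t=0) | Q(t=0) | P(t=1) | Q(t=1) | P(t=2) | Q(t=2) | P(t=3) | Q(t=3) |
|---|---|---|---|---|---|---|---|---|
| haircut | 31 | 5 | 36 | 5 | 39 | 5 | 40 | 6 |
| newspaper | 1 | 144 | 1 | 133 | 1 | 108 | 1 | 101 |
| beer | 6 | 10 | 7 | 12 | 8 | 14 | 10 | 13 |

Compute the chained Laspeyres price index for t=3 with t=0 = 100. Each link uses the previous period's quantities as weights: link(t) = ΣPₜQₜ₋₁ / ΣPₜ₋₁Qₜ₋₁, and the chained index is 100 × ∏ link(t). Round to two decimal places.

126.53

Link t=0→t=1:
ΣP(t=1)Q(t=0) = 36×5 + 1×144 + 7×10 = 180 + 144 + 70 = 394
ΣP(t=0)Q(t=0) = 31×5 + 1×144 + 6×10 = 155 + 144 + 60 = 359
link = 394/359 = 1.097493
Link t=1→t=2:
ΣP(t=2)Q(t=1) = 39×5 + 1×133 + 8×12 = 195 + 133 + 96 = 424
ΣP(t=1)Q(t=1) = 36×5 + 1×133 + 7×12 = 180 + 133 + 84 = 397
link = 424/397 = 1.068010
Link t=2→t=3:
ΣP(t=3)Q(t=2) = 40×5 + 1×108 + 10×14 = 200 + 108 + 140 = 448
ΣP(t=2)Q(t=2) = 39×5 + 1×108 + 8×14 = 195 + 108 + 112 = 415
link = 448/415 = 1.079518
Chained index = 100 × 1.097493 × 1.068010 × 1.079518 = 126.5339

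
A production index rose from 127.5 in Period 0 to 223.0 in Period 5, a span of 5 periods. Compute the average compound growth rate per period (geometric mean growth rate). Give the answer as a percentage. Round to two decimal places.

Growth factor = (223.0/127.5)^(1/5) = (1.749020)^(1/5) = 1.118302
Growth rate = 1.118302 − 1 = 0.118302 = 11.8302%

11.83%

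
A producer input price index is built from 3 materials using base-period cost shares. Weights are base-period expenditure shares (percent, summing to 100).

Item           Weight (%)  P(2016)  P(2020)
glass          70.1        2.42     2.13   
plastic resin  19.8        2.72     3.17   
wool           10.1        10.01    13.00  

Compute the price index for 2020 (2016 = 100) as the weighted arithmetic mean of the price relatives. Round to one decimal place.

97.9

glass: 70.1 × (2.13/2.42) = 70.1 × 0.880165 = 61.6996
plastic resin: 19.8 × (3.17/2.72) = 19.8 × 1.165441 = 23.0757
wool: 10.1 × (13.00/10.01) = 10.1 × 1.298701 = 13.1169
Index = Σ wᵢ·(p₁ᵢ/p₀ᵢ) = 61.6996 + 23.0757 + 13.1169 = 97.8922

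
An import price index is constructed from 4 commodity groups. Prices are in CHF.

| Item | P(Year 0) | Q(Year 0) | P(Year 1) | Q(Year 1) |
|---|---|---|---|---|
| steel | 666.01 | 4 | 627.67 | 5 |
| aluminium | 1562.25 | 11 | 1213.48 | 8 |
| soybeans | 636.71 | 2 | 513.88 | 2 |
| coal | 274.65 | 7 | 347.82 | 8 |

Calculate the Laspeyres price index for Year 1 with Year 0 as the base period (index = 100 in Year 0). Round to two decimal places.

Laspeyres price index uses base-period quantities as weights.
ΣP(Year 1)·Q(Year 0) = 627.67×4 + 1213.48×11 + 513.88×2 + 347.82×7 = 2510.68 + 13348.28 + 1027.76 + 2434.74 = 19321.46
ΣP(Year 0)·Q(Year 0) = 666.01×4 + 1562.25×11 + 636.71×2 + 274.65×7 = 2664.04 + 17184.75 + 1273.42 + 1922.55 = 23044.76
Index = 19321.46 / 23044.76 × 100 = 83.8432

83.84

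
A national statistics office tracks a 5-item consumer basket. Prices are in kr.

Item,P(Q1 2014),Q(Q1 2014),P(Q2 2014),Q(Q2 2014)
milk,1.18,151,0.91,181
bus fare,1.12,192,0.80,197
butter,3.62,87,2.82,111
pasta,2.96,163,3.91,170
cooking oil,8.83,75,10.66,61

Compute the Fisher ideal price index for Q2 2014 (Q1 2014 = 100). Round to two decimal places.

Laspeyres component (base-period weights):
ΣP(Q2 2014)Q(Q1 2014) = 0.91×151 + 0.80×192 + 2.82×87 + 3.91×163 + 10.66×75 = 137.41 + 153.6 + 245.34 + 637.33 + 799.5 = 1973.18
ΣP(Q1 2014)Q(Q1 2014) = 1.18×151 + 1.12×192 + 3.62×87 + 2.96×163 + 8.83×75 = 178.18 + 215.04 + 314.94 + 482.48 + 662.25 = 1852.89
L = 1973.18 / 1852.89 × 100 = 106.4920
Paasche component (current-period weights):
ΣP(Q2 2014)Q(Q2 2014) = 0.91×181 + 0.80×197 + 2.82×111 + 3.91×170 + 10.66×61 = 164.71 + 157.6 + 313.02 + 664.7 + 650.26 = 1950.29
ΣP(Q1 2014)Q(Q2 2014) = 1.18×181 + 1.12×197 + 3.62×111 + 2.96×170 + 8.83×61 = 213.58 + 220.64 + 401.82 + 503.2 + 538.63 = 1877.87
P = 1950.29 / 1877.87 × 100 = 103.8565
Fisher = √(L × P) = √(106.4920 × 103.8565) = 105.1660

105.17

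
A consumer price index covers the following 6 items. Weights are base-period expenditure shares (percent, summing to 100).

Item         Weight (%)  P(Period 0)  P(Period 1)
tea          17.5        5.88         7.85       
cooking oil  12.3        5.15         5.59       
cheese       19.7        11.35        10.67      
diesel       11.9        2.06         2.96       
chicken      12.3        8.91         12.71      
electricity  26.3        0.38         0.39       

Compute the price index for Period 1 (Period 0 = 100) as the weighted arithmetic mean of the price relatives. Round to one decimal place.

tea: 17.5 × (7.85/5.88) = 17.5 × 1.335034 = 23.3631
cooking oil: 12.3 × (5.59/5.15) = 12.3 × 1.085437 = 13.3509
cheese: 19.7 × (10.67/11.35) = 19.7 × 0.940088 = 18.5197
diesel: 11.9 × (2.96/2.06) = 11.9 × 1.436893 = 17.0990
chicken: 12.3 × (12.71/8.91) = 12.3 × 1.426487 = 17.5458
electricity: 26.3 × (0.39/0.38) = 26.3 × 1.026316 = 26.9921
Index = Σ wᵢ·(p₁ᵢ/p₀ᵢ) = 23.3631 + 13.3509 + 18.5197 + 17.0990 + 17.5458 + 26.9921 = 116.8706

116.9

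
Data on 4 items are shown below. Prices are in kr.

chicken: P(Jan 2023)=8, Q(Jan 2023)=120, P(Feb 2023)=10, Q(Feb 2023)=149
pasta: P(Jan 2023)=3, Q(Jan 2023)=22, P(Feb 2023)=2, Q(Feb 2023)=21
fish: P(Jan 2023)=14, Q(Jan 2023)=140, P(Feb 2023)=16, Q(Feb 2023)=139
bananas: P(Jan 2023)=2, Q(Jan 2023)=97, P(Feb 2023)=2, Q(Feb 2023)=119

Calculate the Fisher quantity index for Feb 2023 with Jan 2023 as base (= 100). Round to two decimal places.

Laspeyres component (base-period weights):
ΣP(Jan 2023)Q(Feb 2023) = 8×149 + 3×21 + 14×139 + 2×119 = 1192 + 63 + 1946 + 238 = 3439
ΣP(Jan 2023)Q(Jan 2023) = 8×120 + 3×22 + 14×140 + 2×97 = 960 + 66 + 1960 + 194 = 3180
L = 3439 / 3180 × 100 = 108.1447
Paasche component (current-period weights):
ΣP(Feb 2023)Q(Feb 2023) = 10×149 + 2×21 + 16×139 + 2×119 = 1490 + 42 + 2224 + 238 = 3994
ΣP(Feb 2023)Q(Jan 2023) = 10×120 + 2×22 + 16×140 + 2×97 = 1200 + 44 + 2240 + 194 = 3678
P = 3994 / 3678 × 100 = 108.5916
Fisher = √(L × P) = √(108.1447 × 108.5916) = 108.3679

108.37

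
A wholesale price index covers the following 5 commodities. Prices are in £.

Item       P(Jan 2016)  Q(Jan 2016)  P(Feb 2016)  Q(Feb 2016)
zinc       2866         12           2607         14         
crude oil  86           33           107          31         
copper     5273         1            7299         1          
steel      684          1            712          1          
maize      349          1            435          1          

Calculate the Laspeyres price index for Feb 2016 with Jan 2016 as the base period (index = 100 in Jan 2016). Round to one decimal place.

Laspeyres price index uses base-period quantities as weights.
ΣP(Feb 2016)·Q(Jan 2016) = 2607×12 + 107×33 + 7299×1 + 712×1 + 435×1 = 31284 + 3531 + 7299 + 712 + 435 = 43261
ΣP(Jan 2016)·Q(Jan 2016) = 2866×12 + 86×33 + 5273×1 + 684×1 + 349×1 = 34392 + 2838 + 5273 + 684 + 349 = 43536
Index = 43261 / 43536 × 100 = 99.3683

99.4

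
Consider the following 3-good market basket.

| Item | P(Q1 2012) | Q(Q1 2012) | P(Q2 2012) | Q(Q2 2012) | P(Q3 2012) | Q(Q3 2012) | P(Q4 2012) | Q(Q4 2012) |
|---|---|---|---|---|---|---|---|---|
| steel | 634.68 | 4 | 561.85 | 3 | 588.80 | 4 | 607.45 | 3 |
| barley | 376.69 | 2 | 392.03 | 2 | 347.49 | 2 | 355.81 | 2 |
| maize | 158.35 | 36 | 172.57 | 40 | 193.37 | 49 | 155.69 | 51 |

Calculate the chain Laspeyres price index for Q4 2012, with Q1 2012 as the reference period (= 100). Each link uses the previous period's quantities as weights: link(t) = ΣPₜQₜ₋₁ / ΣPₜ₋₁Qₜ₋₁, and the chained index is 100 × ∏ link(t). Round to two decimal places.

Link Q1 2012→Q2 2012:
ΣP(Q2 2012)Q(Q1 2012) = 561.85×4 + 392.03×2 + 172.57×36 = 2247.4 + 784.06 + 6212.52 = 9243.98
ΣP(Q1 2012)Q(Q1 2012) = 634.68×4 + 376.69×2 + 158.35×36 = 2538.72 + 753.38 + 5700.6 = 8992.7
link = 9243.98/8992.7 = 1.027943
Link Q2 2012→Q3 2012:
ΣP(Q3 2012)Q(Q2 2012) = 588.80×3 + 347.49×2 + 193.37×40 = 1766.4 + 694.98 + 7734.8 = 10196.18
ΣP(Q2 2012)Q(Q2 2012) = 561.85×3 + 392.03×2 + 172.57×40 = 1685.55 + 784.06 + 6902.8 = 9372.41
link = 10196.18/9372.41 = 1.087893
Link Q3 2012→Q4 2012:
ΣP(Q4 2012)Q(Q3 2012) = 607.45×4 + 355.81×2 + 155.69×49 = 2429.8 + 711.62 + 7628.81 = 10770.23
ΣP(Q3 2012)Q(Q3 2012) = 588.80×4 + 347.49×2 + 193.37×49 = 2355.2 + 694.98 + 9475.13 = 12525.31
link = 10770.23/12525.31 = 0.859877
Chained index = 100 × 1.027943 × 1.087893 × 0.859877 = 96.1594

96.16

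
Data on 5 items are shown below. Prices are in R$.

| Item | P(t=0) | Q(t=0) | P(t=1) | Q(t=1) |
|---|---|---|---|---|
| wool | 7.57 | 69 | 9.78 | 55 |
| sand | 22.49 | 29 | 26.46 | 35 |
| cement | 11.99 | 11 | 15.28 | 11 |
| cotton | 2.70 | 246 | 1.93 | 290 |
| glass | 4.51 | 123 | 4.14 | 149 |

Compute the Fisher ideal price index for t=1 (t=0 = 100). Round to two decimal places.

Laspeyres component (base-period weights):
ΣP(t=1)Q(t=0) = 9.78×69 + 26.46×29 + 15.28×11 + 1.93×246 + 4.14×123 = 674.82 + 767.34 + 168.08 + 474.78 + 509.22 = 2594.24
ΣP(t=0)Q(t=0) = 7.57×69 + 22.49×29 + 11.99×11 + 2.70×246 + 4.51×123 = 522.33 + 652.21 + 131.89 + 664.2 + 554.73 = 2525.36
L = 2594.24 / 2525.36 × 100 = 102.7275
Paasche component (current-period weights):
ΣP(t=1)Q(t=1) = 9.78×55 + 26.46×35 + 15.28×11 + 1.93×290 + 4.14×149 = 537.9 + 926.1 + 168.08 + 559.7 + 616.86 = 2808.64
ΣP(t=0)Q(t=1) = 7.57×55 + 22.49×35 + 11.99×11 + 2.70×290 + 4.51×149 = 416.35 + 787.15 + 131.89 + 783 + 671.99 = 2790.38
P = 2808.64 / 2790.38 × 100 = 100.6544
Fisher = √(L × P) = √(102.7275 × 100.6544) = 101.6857

101.69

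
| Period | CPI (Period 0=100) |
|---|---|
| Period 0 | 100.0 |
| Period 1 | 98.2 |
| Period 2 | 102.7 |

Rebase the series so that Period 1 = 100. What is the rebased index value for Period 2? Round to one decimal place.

Rebased(Period 2) = 102.7 / 98.2 × 100 = 104.5825

104.6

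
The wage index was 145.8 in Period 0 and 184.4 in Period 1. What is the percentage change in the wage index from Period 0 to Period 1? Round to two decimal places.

Change = (184.4 − 145.8) / 145.8 × 100
       = 38.6 / 145.8 × 100 = 26.4746%

26.47%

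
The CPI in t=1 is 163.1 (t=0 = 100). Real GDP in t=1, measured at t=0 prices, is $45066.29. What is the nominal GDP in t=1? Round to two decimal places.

73503.12

Nominal = Real × (Index/100) = 45066.29 × (163.1/100)
        = 45066.29 × 1.631 = 73503.1190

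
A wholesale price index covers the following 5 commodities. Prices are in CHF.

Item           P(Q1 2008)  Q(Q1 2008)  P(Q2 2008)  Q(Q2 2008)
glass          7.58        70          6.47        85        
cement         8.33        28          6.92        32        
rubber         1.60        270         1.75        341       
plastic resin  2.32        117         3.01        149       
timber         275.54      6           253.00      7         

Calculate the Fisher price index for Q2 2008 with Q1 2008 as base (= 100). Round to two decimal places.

95.98

Laspeyres component (base-period weights):
ΣP(Q2 2008)Q(Q1 2008) = 6.47×70 + 6.92×28 + 1.75×270 + 3.01×117 + 253.00×6 = 452.9 + 193.76 + 472.5 + 352.17 + 1518 = 2989.33
ΣP(Q1 2008)Q(Q1 2008) = 7.58×70 + 8.33×28 + 1.60×270 + 2.32×117 + 275.54×6 = 530.6 + 233.24 + 432 + 271.44 + 1653.24 = 3120.52
L = 2989.33 / 3120.52 × 100 = 95.7959
Paasche component (current-period weights):
ΣP(Q2 2008)Q(Q2 2008) = 6.47×85 + 6.92×32 + 1.75×341 + 3.01×149 + 253.00×7 = 549.95 + 221.44 + 596.75 + 448.49 + 1771 = 3587.63
ΣP(Q1 2008)Q(Q2 2008) = 7.58×85 + 8.33×32 + 1.60×341 + 2.32×149 + 275.54×7 = 644.3 + 266.56 + 545.6 + 345.68 + 1928.78 = 3730.92
P = 3587.63 / 3730.92 × 100 = 96.1594
Fisher = √(L × P) = √(95.7959 × 96.1594) = 95.9775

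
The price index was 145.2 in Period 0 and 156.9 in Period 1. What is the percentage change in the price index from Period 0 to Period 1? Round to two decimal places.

Change = (156.9 − 145.2) / 145.2 × 100
       = 11.7 / 145.2 × 100 = 8.0579%

8.06%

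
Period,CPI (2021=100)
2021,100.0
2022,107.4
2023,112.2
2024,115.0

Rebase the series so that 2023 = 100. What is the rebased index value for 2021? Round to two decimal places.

Rebased(2021) = 100.0 / 112.2 × 100 = 89.1266

89.13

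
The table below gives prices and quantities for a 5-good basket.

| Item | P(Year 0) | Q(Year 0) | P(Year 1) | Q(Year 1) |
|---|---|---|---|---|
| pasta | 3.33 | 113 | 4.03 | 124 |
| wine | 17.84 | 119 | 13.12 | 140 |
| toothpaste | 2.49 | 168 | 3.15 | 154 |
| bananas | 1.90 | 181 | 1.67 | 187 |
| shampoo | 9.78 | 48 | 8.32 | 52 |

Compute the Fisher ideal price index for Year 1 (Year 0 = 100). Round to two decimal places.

Laspeyres component (base-period weights):
ΣP(Year 1)Q(Year 0) = 4.03×113 + 13.12×119 + 3.15×168 + 1.67×181 + 8.32×48 = 455.39 + 1561.28 + 529.2 + 302.27 + 399.36 = 3247.5
ΣP(Year 0)Q(Year 0) = 3.33×113 + 17.84×119 + 2.49×168 + 1.90×181 + 9.78×48 = 376.29 + 2122.96 + 418.32 + 343.9 + 469.44 = 3730.91
L = 3247.5 / 3730.91 × 100 = 87.0431
Paasche component (current-period weights):
ΣP(Year 1)Q(Year 1) = 4.03×124 + 13.12×140 + 3.15×154 + 1.67×187 + 8.32×52 = 499.72 + 1836.8 + 485.1 + 312.29 + 432.64 = 3566.55
ΣP(Year 0)Q(Year 1) = 3.33×124 + 17.84×140 + 2.49×154 + 1.90×187 + 9.78×52 = 412.92 + 2497.6 + 383.46 + 355.3 + 508.56 = 4157.84
P = 3566.55 / 4157.84 × 100 = 85.7789
Fisher = √(L × P) = √(87.0431 × 85.7789) = 86.4087

86.41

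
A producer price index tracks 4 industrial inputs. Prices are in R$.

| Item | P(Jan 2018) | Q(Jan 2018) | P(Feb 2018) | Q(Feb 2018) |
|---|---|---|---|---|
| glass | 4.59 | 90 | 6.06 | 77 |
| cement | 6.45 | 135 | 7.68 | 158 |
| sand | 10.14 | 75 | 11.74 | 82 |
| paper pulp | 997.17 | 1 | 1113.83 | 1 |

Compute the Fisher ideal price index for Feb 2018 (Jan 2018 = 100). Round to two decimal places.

117.47

Laspeyres component (base-period weights):
ΣP(Feb 2018)Q(Jan 2018) = 6.06×90 + 7.68×135 + 11.74×75 + 1113.83×1 = 545.4 + 1036.8 + 880.5 + 1113.83 = 3576.53
ΣP(Jan 2018)Q(Jan 2018) = 4.59×90 + 6.45×135 + 10.14×75 + 997.17×1 = 413.1 + 870.75 + 760.5 + 997.17 = 3041.52
L = 3576.53 / 3041.52 × 100 = 117.5902
Paasche component (current-period weights):
ΣP(Feb 2018)Q(Feb 2018) = 6.06×77 + 7.68×158 + 11.74×82 + 1113.83×1 = 466.62 + 1213.44 + 962.68 + 1113.83 = 3756.57
ΣP(Jan 2018)Q(Feb 2018) = 4.59×77 + 6.45×158 + 10.14×82 + 997.17×1 = 353.43 + 1019.1 + 831.48 + 997.17 = 3201.18
P = 3756.57 / 3201.18 × 100 = 117.3495
Fisher = √(L × P) = √(117.5902 × 117.3495) = 117.4698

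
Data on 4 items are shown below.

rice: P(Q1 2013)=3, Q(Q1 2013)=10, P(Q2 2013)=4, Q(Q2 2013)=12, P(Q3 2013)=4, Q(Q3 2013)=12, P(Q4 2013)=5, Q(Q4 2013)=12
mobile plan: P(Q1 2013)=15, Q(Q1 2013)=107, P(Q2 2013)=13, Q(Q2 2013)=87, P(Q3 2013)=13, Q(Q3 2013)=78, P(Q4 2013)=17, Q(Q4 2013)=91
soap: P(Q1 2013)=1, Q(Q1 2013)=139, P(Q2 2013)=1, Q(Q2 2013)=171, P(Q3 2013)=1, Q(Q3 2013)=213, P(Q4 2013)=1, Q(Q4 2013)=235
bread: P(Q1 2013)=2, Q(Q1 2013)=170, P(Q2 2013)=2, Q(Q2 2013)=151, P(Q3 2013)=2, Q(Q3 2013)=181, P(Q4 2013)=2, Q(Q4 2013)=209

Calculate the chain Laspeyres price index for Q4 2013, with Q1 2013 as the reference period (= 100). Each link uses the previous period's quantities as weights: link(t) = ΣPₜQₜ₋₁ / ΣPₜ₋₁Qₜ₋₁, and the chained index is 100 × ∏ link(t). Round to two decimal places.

108.23

Link Q1 2013→Q2 2013:
ΣP(Q2 2013)Q(Q1 2013) = 4×10 + 13×107 + 1×139 + 2×170 = 40 + 1391 + 139 + 340 = 1910
ΣP(Q1 2013)Q(Q1 2013) = 3×10 + 15×107 + 1×139 + 2×170 = 30 + 1605 + 139 + 340 = 2114
link = 1910/2114 = 0.903500
Link Q2 2013→Q3 2013:
ΣP(Q3 2013)Q(Q2 2013) = 4×12 + 13×87 + 1×171 + 2×151 = 48 + 1131 + 171 + 302 = 1652
ΣP(Q2 2013)Q(Q2 2013) = 4×12 + 13×87 + 1×171 + 2×151 = 48 + 1131 + 171 + 302 = 1652
link = 1652/1652 = 1.000000
Link Q3 2013→Q4 2013:
ΣP(Q4 2013)Q(Q3 2013) = 5×12 + 17×78 + 1×213 + 2×181 = 60 + 1326 + 213 + 362 = 1961
ΣP(Q3 2013)Q(Q3 2013) = 4×12 + 13×78 + 1×213 + 2×181 = 48 + 1014 + 213 + 362 = 1637
link = 1961/1637 = 1.197923
Chained index = 100 × 0.903500 × 1.000000 × 1.197923 = 108.2324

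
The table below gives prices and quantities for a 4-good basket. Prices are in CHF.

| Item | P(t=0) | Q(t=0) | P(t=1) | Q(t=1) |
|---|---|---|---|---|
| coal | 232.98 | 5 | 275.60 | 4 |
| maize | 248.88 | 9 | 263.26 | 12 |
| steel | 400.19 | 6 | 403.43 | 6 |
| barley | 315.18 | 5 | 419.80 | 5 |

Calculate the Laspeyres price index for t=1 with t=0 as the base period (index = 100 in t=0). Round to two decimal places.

111.99

Laspeyres price index uses base-period quantities as weights.
ΣP(t=1)·Q(t=0) = 275.60×5 + 263.26×9 + 403.43×6 + 419.80×5 = 1378 + 2369.34 + 2420.58 + 2099 = 8266.92
ΣP(t=0)·Q(t=0) = 232.98×5 + 248.88×9 + 400.19×6 + 315.18×5 = 1164.9 + 2239.92 + 2401.14 + 1575.9 = 7381.86
Index = 8266.92 / 7381.86 × 100 = 111.9897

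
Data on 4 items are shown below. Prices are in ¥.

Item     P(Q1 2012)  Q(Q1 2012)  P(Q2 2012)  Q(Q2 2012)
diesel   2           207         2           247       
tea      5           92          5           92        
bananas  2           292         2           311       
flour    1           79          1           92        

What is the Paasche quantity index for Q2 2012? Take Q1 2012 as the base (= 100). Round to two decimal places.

108.52

Paasche quantity index uses current-period prices as weights.
ΣP(Q2 2012)·Q(Q2 2012) = 2×247 + 5×92 + 2×311 + 1×92 = 494 + 460 + 622 + 92 = 1668
ΣP(Q2 2012)·Q(Q1 2012) = 2×207 + 5×92 + 2×292 + 1×79 = 414 + 460 + 584 + 79 = 1537
Index = 1668 / 1537 × 100 = 108.5231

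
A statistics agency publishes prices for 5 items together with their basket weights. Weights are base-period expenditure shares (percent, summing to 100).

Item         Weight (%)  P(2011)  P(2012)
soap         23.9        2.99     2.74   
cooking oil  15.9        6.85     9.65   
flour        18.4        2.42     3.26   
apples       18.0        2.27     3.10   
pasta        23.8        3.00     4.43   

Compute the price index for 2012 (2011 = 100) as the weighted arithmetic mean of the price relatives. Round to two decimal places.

128.81

soap: 23.9 × (2.74/2.99) = 23.9 × 0.916388 = 21.9017
cooking oil: 15.9 × (9.65/6.85) = 15.9 × 1.408759 = 22.3993
flour: 18.4 × (3.26/2.42) = 18.4 × 1.347107 = 24.7868
apples: 18.0 × (3.10/2.27) = 18.0 × 1.365639 = 24.5815
pasta: 23.8 × (4.43/3.00) = 23.8 × 1.476667 = 35.1447
Index = Σ wᵢ·(p₁ᵢ/p₀ᵢ) = 21.9017 + 22.3993 + 24.7868 + 24.5815 + 35.1447 = 128.8139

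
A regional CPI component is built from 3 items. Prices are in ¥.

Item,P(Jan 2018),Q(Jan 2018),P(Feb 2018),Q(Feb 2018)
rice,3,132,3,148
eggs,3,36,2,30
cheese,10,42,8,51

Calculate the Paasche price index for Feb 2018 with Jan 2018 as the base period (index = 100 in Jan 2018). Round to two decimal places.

87.36

Paasche price index uses current-period quantities as weights.
ΣP(Feb 2018)·Q(Feb 2018) = 3×148 + 2×30 + 8×51 = 444 + 60 + 408 = 912
ΣP(Jan 2018)·Q(Feb 2018) = 3×148 + 3×30 + 10×51 = 444 + 90 + 510 = 1044
Index = 912 / 1044 × 100 = 87.3563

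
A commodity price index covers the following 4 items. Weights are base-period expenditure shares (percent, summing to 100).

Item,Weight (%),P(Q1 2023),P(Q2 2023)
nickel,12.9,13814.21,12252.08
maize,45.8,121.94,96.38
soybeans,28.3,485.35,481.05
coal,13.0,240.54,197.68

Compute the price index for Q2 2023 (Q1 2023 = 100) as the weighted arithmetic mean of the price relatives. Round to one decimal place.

86.4

nickel: 12.9 × (12252.08/13814.21) = 12.9 × 0.886919 = 11.4413
maize: 45.8 × (96.38/121.94) = 45.8 × 0.790389 = 36.1998
soybeans: 28.3 × (481.05/485.35) = 28.3 × 0.991140 = 28.0493
coal: 13.0 × (197.68/240.54) = 13.0 × 0.821818 = 10.6836
Index = Σ wᵢ·(p₁ᵢ/p₀ᵢ) = 11.4413 + 36.1998 + 28.0493 + 10.6836 = 86.3740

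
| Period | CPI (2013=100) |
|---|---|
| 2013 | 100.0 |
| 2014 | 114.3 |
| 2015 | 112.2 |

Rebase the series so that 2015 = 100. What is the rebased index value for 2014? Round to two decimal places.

101.87

Rebased(2014) = 114.3 / 112.2 × 100 = 101.8717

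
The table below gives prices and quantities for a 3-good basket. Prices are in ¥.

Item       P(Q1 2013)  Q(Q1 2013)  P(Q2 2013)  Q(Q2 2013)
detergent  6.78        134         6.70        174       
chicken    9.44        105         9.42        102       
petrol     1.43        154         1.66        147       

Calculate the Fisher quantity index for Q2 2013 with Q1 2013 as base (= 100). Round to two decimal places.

110.82

Laspeyres component (base-period weights):
ΣP(Q1 2013)Q(Q2 2013) = 6.78×174 + 9.44×102 + 1.43×147 = 1179.72 + 962.88 + 210.21 = 2352.81
ΣP(Q1 2013)Q(Q1 2013) = 6.78×134 + 9.44×105 + 1.43×154 = 908.52 + 991.2 + 220.22 = 2119.94
L = 2352.81 / 2119.94 × 100 = 110.9847
Paasche component (current-period weights):
ΣP(Q2 2013)Q(Q2 2013) = 6.70×174 + 9.42×102 + 1.66×147 = 1165.8 + 960.84 + 244.02 = 2370.66
ΣP(Q2 2013)Q(Q1 2013) = 6.70×134 + 9.42×105 + 1.66×154 = 897.8 + 989.1 + 255.64 = 2142.54
P = 2370.66 / 2142.54 × 100 = 110.6472
Fisher = √(L × P) = √(110.9847 × 110.6472) = 110.8158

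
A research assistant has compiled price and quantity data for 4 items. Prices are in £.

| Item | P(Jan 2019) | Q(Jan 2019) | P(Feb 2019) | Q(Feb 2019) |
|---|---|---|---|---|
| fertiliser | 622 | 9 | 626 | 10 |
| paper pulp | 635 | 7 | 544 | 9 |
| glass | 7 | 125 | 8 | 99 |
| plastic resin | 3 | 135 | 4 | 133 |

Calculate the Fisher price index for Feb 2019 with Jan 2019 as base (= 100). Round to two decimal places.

Laspeyres component (base-period weights):
ΣP(Feb 2019)Q(Jan 2019) = 626×9 + 544×7 + 8×125 + 4×135 = 5634 + 3808 + 1000 + 540 = 10982
ΣP(Jan 2019)Q(Jan 2019) = 622×9 + 635×7 + 7×125 + 3×135 = 5598 + 4445 + 875 + 405 = 11323
L = 10982 / 11323 × 100 = 96.9884
Paasche component (current-period weights):
ΣP(Feb 2019)Q(Feb 2019) = 626×10 + 544×9 + 8×99 + 4×133 = 6260 + 4896 + 792 + 532 = 12480
ΣP(Jan 2019)Q(Feb 2019) = 622×10 + 635×9 + 7×99 + 3×133 = 6220 + 5715 + 693 + 399 = 13027
P = 12480 / 13027 × 100 = 95.8010
Fisher = √(L × P) = √(96.9884 × 95.8010) = 96.3929

96.39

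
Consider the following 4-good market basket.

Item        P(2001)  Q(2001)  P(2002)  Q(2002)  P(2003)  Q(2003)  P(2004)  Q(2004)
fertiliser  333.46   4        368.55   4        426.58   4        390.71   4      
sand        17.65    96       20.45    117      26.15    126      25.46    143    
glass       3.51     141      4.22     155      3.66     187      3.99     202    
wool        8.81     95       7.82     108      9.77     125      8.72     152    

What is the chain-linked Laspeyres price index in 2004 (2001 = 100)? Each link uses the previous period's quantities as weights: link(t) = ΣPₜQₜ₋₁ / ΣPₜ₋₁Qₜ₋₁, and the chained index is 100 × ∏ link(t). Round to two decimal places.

Link 2001→2002:
ΣP(2002)Q(2001) = 368.55×4 + 20.45×96 + 4.22×141 + 7.82×95 = 1474.2 + 1963.2 + 595.02 + 742.9 = 4775.32
ΣP(2001)Q(2001) = 333.46×4 + 17.65×96 + 3.51×141 + 8.81×95 = 1333.84 + 1694.4 + 494.91 + 836.95 = 4360.1
link = 4775.32/4360.1 = 1.095232
Link 2002→2003:
ΣP(2003)Q(2002) = 426.58×4 + 26.15×117 + 3.66×155 + 9.77×108 = 1706.32 + 3059.55 + 567.3 + 1055.16 = 6388.33
ΣP(2002)Q(2002) = 368.55×4 + 20.45×117 + 4.22×155 + 7.82×108 = 1474.2 + 2392.65 + 654.1 + 844.56 = 5365.51
link = 6388.33/5365.51 = 1.190629
Link 2003→2004:
ΣP(2004)Q(2003) = 390.71×4 + 25.46×126 + 3.99×187 + 8.72×125 = 1562.84 + 3207.96 + 746.13 + 1090 = 6606.93
ΣP(2003)Q(2003) = 426.58×4 + 26.15×126 + 3.66×187 + 9.77×125 = 1706.32 + 3294.9 + 684.42 + 1221.25 = 6906.89
link = 6606.93/6906.89 = 0.956571
Chained index = 100 × 1.095232 × 1.190629 × 0.956571 = 124.7382

124.74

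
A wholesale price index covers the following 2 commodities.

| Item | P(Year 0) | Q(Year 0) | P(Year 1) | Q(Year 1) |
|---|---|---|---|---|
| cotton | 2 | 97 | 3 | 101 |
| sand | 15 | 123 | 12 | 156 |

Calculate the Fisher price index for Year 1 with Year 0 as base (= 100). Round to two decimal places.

Laspeyres component (base-period weights):
ΣP(Year 1)Q(Year 0) = 3×97 + 12×123 = 291 + 1476 = 1767
ΣP(Year 0)Q(Year 0) = 2×97 + 15×123 = 194 + 1845 = 2039
L = 1767 / 2039 × 100 = 86.6601
Paasche component (current-period weights):
ΣP(Year 1)Q(Year 1) = 3×101 + 12×156 = 303 + 1872 = 2175
ΣP(Year 0)Q(Year 1) = 2×101 + 15×156 = 202 + 2340 = 2542
P = 2175 / 2542 × 100 = 85.5625
Fisher = √(L × P) = √(86.6601 × 85.5625) = 86.1096

86.11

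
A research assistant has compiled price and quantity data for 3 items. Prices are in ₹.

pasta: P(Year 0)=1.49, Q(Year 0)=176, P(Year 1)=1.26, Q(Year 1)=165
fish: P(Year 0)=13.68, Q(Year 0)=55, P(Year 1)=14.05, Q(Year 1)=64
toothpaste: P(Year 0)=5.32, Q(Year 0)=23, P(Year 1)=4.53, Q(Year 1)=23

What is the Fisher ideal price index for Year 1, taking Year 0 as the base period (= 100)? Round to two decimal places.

97.01

Laspeyres component (base-period weights):
ΣP(Year 1)Q(Year 0) = 1.26×176 + 14.05×55 + 4.53×23 = 221.76 + 772.75 + 104.19 = 1098.7
ΣP(Year 0)Q(Year 0) = 1.49×176 + 13.68×55 + 5.32×23 = 262.24 + 752.4 + 122.36 = 1137
L = 1098.7 / 1137 × 100 = 96.6315
Paasche component (current-period weights):
ΣP(Year 1)Q(Year 1) = 1.26×165 + 14.05×64 + 4.53×23 = 207.9 + 899.2 + 104.19 = 1211.29
ΣP(Year 0)Q(Year 1) = 1.49×165 + 13.68×64 + 5.32×23 = 245.85 + 875.52 + 122.36 = 1243.73
P = 1211.29 / 1243.73 × 100 = 97.3917
Fisher = √(L × P) = √(96.6315 × 97.3917) = 97.0109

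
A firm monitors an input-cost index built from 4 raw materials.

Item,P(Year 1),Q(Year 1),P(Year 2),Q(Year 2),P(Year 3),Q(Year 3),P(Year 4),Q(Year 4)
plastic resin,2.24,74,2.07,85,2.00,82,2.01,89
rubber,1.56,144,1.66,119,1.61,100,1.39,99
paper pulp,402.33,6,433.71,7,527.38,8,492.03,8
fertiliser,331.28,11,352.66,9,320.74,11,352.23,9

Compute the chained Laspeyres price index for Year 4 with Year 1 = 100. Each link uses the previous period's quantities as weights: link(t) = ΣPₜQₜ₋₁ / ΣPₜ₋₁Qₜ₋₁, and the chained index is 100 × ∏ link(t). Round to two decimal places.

Link Year 1→Year 2:
ΣP(Year 2)Q(Year 1) = 2.07×74 + 1.66×144 + 433.71×6 + 352.66×11 = 153.18 + 239.04 + 2602.26 + 3879.26 = 6873.74
ΣP(Year 1)Q(Year 1) = 2.24×74 + 1.56×144 + 402.33×6 + 331.28×11 = 165.76 + 224.64 + 2413.98 + 3644.08 = 6448.46
link = 6873.74/6448.46 = 1.065951
Link Year 2→Year 3:
ΣP(Year 3)Q(Year 2) = 2.00×85 + 1.61×119 + 527.38×7 + 320.74×9 = 170 + 191.59 + 3691.66 + 2886.66 = 6939.91
ΣP(Year 2)Q(Year 2) = 2.07×85 + 1.66×119 + 433.71×7 + 352.66×9 = 175.95 + 197.54 + 3035.97 + 3173.94 = 6583.4
link = 6939.91/6583.4 = 1.054153
Link Year 3→Year 4:
ΣP(Year 4)Q(Year 3) = 2.01×82 + 1.39×100 + 492.03×8 + 352.23×11 = 164.82 + 139 + 3936.24 + 3874.53 = 8114.59
ΣP(Year 3)Q(Year 3) = 2.00×82 + 1.61×100 + 527.38×8 + 320.74×11 = 164 + 161 + 4219.04 + 3528.14 = 8072.18
link = 8114.59/8072.18 = 1.005254
Chained index = 100 × 1.065951 × 1.054153 × 1.005254 = 112.9579

112.96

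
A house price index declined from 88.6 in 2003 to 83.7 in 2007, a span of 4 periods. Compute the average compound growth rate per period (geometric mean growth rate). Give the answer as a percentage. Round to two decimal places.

Growth factor = (83.7/88.6)^(1/4) = (0.944695)^(1/4) = 0.985877
Growth rate = 0.985877 − 1 = -0.014123 = -1.4123%

-1.41%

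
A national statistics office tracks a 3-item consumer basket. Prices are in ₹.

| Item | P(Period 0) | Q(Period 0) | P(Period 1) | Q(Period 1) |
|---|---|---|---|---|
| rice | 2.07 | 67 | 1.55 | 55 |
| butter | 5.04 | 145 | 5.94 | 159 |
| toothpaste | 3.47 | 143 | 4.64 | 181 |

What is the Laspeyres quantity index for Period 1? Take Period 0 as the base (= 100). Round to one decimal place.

113.0

Laspeyres quantity index uses base-period prices as weights.
ΣP(Period 0)·Q(Period 1) = 2.07×55 + 5.04×159 + 3.47×181 = 113.85 + 801.36 + 628.07 = 1543.28
ΣP(Period 0)·Q(Period 0) = 2.07×67 + 5.04×145 + 3.47×143 = 138.69 + 730.8 + 496.21 = 1365.7
Index = 1543.28 / 1365.7 × 100 = 113.0029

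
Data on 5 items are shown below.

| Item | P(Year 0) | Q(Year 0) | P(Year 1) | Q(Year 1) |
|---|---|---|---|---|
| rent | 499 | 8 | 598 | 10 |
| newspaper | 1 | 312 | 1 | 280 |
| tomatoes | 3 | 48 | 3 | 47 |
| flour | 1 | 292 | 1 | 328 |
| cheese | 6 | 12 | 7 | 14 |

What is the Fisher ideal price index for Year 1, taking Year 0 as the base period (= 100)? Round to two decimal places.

Laspeyres component (base-period weights):
ΣP(Year 1)Q(Year 0) = 598×8 + 1×312 + 3×48 + 1×292 + 7×12 = 4784 + 312 + 144 + 292 + 84 = 5616
ΣP(Year 0)Q(Year 0) = 499×8 + 1×312 + 3×48 + 1×292 + 6×12 = 3992 + 312 + 144 + 292 + 72 = 4812
L = 5616 / 4812 × 100 = 116.7082
Paasche component (current-period weights):
ΣP(Year 1)Q(Year 1) = 598×10 + 1×280 + 3×47 + 1×328 + 7×14 = 5980 + 280 + 141 + 328 + 98 = 6827
ΣP(Year 0)Q(Year 1) = 499×10 + 1×280 + 3×47 + 1×328 + 6×14 = 4990 + 280 + 141 + 328 + 84 = 5823
P = 6827 / 5823 × 100 = 117.2420
Fisher = √(L × P) = √(116.7082 × 117.2420) = 116.9748

116.97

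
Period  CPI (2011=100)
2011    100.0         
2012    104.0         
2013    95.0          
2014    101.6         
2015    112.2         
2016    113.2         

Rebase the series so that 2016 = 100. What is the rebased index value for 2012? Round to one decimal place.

91.9

Rebased(2012) = 104.0 / 113.2 × 100 = 91.8728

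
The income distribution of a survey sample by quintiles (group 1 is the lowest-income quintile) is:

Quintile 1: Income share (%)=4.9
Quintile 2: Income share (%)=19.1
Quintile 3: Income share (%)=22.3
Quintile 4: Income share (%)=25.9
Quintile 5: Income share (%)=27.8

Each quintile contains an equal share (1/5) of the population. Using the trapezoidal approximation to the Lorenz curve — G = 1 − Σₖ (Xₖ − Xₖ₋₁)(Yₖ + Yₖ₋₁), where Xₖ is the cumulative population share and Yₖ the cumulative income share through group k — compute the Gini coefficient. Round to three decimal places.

0.210

Cumulative income shares Yₖ: 0.0490, 0.2400, 0.4630, 0.7220, 1.0000
Σ (Xₖ−Xₖ₋₁)(Yₖ+Yₖ₋₁) = (1/5)(0.0490+0.0000) + (1/5)(0.2400+0.0490) + (1/5)(0.4630+0.2400) + (1/5)(0.7220+0.4630) + (1/5)(1.0000+0.7220)
  = 0.0098 + 0.0578 + 0.1406 + 0.2370 + 0.3444 = 0.7896
G = 1 − 0.7896 = 0.2104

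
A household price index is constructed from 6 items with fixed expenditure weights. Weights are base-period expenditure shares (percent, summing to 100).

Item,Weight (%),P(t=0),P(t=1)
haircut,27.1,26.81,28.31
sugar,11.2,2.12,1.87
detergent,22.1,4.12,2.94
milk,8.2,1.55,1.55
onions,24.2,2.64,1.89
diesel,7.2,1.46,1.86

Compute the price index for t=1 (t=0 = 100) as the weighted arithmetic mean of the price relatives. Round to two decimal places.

88.96

haircut: 27.1 × (28.31/26.81) = 27.1 × 1.055949 = 28.6162
sugar: 11.2 × (1.87/2.12) = 11.2 × 0.882075 = 9.8792
detergent: 22.1 × (2.94/4.12) = 22.1 × 0.713592 = 15.7704
milk: 8.2 × (1.55/1.55) = 8.2 × 1.000000 = 8.2000
onions: 24.2 × (1.89/2.64) = 24.2 × 0.715909 = 17.3250
diesel: 7.2 × (1.86/1.46) = 7.2 × 1.273973 = 9.1726
Index = Σ wᵢ·(p₁ᵢ/p₀ᵢ) = 28.6162 + 9.8792 + 15.7704 + 8.2000 + 17.3250 + 9.1726 = 88.9635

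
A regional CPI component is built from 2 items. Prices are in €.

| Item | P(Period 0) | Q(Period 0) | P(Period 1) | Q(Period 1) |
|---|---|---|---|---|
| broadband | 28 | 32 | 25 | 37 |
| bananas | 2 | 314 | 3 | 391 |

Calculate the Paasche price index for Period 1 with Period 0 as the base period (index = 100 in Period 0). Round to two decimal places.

115.40

Paasche price index uses current-period quantities as weights.
ΣP(Period 1)·Q(Period 1) = 25×37 + 3×391 = 925 + 1173 = 2098
ΣP(Period 0)·Q(Period 1) = 28×37 + 2×391 = 1036 + 782 = 1818
Index = 2098 / 1818 × 100 = 115.4015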